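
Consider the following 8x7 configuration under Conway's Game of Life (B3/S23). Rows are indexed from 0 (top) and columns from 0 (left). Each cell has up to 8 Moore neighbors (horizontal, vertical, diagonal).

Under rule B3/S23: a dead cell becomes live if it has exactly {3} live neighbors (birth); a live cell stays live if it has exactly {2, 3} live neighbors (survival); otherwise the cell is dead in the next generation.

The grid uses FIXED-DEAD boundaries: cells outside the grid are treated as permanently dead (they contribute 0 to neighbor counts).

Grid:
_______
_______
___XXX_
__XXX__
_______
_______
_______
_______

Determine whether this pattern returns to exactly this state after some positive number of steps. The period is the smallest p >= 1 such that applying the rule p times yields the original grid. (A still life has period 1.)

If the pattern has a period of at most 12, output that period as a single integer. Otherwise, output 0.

Simulating and comparing each generation to the original:
Gen 0 (original, given above): 6 live cells
Gen 1: 6 live cells, differs from original
Gen 2: 6 live cells, MATCHES original -> period = 2

Answer: 2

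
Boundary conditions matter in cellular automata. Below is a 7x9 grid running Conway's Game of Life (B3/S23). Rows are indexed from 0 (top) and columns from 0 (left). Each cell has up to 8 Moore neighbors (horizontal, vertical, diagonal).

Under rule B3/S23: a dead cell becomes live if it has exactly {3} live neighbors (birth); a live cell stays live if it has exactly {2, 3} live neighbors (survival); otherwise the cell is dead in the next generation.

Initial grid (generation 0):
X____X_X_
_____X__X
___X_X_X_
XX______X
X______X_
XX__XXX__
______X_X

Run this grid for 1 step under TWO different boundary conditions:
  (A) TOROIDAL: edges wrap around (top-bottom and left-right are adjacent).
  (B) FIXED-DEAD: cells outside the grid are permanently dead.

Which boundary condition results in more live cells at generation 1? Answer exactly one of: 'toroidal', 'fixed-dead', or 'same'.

Answer: toroidal

Derivation:
Under TOROIDAL boundary, generation 1:
X____X_X_
_____X_XX
____X_XX_
XX____XX_
_____XXX_
XX___XX__
_X__X___X
Population = 23

Under FIXED-DEAD boundary, generation 1:
______X__
_____X_XX
____X_XXX
XX____XXX
_____XXX_
XX___XX__
______XX_
Population = 22

Comparison: toroidal=23, fixed-dead=22 -> toroidal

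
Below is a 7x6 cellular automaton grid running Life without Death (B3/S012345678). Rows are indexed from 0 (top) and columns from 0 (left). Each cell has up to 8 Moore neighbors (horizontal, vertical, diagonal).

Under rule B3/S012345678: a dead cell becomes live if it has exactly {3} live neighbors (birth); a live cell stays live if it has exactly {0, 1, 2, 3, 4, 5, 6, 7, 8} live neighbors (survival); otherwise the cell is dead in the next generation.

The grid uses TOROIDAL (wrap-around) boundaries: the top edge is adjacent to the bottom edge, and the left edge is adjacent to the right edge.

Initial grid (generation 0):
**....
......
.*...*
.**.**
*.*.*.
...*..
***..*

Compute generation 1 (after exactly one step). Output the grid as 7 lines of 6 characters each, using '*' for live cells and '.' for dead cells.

Simulating step by step:
Generation 0 (given above): 16 live cells
Generation 1: 22 live cells
(generation 1 grid is the final answer)

Answer: ***..*
.*....
.**.**
.**.**
*.*.*.
...**.
***..*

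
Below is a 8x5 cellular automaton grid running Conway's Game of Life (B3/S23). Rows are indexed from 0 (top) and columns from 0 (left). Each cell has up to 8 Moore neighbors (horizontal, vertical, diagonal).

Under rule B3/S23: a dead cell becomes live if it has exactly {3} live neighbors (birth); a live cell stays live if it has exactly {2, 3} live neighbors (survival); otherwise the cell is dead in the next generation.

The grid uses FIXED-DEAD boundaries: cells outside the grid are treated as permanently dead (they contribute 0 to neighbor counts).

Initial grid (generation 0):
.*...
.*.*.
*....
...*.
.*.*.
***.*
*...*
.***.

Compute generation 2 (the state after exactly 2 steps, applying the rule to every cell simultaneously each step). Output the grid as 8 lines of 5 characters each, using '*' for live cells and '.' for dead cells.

Simulating step by step:
Generation 0 (given above): 16 live cells
Generation 1: 18 live cells
..*..
***..
..*..
..*..
**.**
*.*.*
*...*
.***.
Generation 2: 16 live cells
(generation 2 grid is the final answer)

Answer: ..*..
..**.
..**.
..*..
*...*
*.*.*
*...*
.***.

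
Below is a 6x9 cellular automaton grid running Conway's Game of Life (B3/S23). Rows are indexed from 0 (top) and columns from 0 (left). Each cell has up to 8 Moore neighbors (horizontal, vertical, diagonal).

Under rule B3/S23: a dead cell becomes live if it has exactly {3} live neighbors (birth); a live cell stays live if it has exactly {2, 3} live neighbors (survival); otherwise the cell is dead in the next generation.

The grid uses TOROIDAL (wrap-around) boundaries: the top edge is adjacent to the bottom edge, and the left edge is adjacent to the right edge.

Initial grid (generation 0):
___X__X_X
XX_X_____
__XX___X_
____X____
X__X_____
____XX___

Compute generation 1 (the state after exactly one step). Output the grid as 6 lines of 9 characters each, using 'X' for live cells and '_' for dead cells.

Simulating step by step:
Generation 0 (given above): 14 live cells
Generation 1: 21 live cells
(generation 1 grid is the final answer)

Answer: X_XX_X___
XX_XX__XX
_XXXX____
__X_X____
___X_X___
___XXX___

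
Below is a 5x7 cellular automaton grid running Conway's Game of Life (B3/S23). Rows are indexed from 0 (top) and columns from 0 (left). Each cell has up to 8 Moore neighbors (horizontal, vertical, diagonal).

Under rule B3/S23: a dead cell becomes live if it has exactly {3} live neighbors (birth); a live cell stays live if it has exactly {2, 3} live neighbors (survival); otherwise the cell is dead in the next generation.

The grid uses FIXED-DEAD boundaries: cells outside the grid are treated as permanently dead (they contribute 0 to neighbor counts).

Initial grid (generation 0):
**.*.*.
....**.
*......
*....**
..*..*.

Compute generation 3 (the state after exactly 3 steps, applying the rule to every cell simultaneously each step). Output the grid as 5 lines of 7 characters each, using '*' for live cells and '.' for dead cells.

Simulating step by step:
Generation 0 (given above): 12 live cells
Generation 1: 12 live cells
.....*.
**..**.
....*.*
.*...**
.....**
Generation 2: 11 live cells
....**.
....*.*
**..*.*
....*..
.....**
Generation 3: 10 live cells
(generation 3 grid is the final answer)

Answer: ....**.
...**.*
...**..
....*.*
.....*.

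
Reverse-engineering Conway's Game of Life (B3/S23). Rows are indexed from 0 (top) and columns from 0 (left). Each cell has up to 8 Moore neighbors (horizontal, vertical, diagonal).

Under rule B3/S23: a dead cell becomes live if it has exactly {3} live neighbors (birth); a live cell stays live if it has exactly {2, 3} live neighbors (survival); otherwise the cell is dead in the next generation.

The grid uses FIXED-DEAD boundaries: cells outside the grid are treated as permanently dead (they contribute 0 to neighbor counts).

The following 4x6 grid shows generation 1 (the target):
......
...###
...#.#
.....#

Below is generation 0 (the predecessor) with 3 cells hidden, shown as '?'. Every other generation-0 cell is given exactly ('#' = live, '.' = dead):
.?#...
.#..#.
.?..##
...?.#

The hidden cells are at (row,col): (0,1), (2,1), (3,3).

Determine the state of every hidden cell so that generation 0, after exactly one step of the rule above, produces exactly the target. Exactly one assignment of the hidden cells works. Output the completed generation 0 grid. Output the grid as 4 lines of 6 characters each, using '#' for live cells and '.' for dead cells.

Hidden generation-0 cells (in order): (0,1), (2,1), (3,3).
A hidden cell only influences target cells in its own 3x3 neighborhood. Try each of the 2^3 = 8 assignments, step the completed generation 0 forward once under B3/S23, and compare with the target:
  (0,1)=. (2,1)=. (3,3)=. -> step gives (2,3)='.' but target has '#' -> reject
  (0,1)=. (2,1)=. (3,3)=# -> step reproduces the target at every cell -> ACCEPT
  (0,1)=. (2,1)=# (3,3)=. -> step gives (1,1)='#' but target has '.' -> reject
  (0,1)=. (2,1)=# (3,3)=# -> step gives (1,1)='#' but target has '.' -> reject
  (0,1)=# (2,1)=. (3,3)=. -> step gives (0,1)='#' but target has '.' -> reject
  (0,1)=# (2,1)=. (3,3)=# -> step gives (0,1)='#' but target has '.' -> reject
  (0,1)=# (2,1)=# (3,3)=. -> step gives (0,1)='#' but target has '.' -> reject
  (0,1)=# (2,1)=# (3,3)=# -> step gives (0,1)='#' but target has '.' -> reject
Unique solution: (0,1)=dead, (2,1)=dead, (3,3)=live.
Check: live-neighbor counts of every cell in the completed generation 0:
121211
112323
112343
001142
Applying B3/S23 to generation 0 with these counts gives:
......
...###
...#.#
.....#
which matches the target exactly.

Answer: ..#...
.#..#.
....##
...#.#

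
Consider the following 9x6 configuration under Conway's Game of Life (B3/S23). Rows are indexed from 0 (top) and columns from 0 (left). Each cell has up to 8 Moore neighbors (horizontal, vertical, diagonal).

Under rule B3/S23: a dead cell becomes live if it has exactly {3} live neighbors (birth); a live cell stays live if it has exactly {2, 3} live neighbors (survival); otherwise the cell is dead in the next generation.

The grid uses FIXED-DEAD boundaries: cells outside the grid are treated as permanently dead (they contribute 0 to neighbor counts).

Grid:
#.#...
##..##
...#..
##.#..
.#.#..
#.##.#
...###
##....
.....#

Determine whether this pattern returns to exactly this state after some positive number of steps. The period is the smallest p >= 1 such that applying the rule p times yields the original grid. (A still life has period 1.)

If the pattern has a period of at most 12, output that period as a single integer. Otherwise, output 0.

Answer: 0

Derivation:
Simulating and comparing each generation to the original:
Gen 0 (original, given above): 22 live cells
Gen 1: 18 live cells, differs from original
Gen 2: 16 live cells, differs from original
Gen 3: 13 live cells, differs from original
Gen 4: 12 live cells, differs from original
Gen 5: 16 live cells, differs from original
Gen 6: 16 live cells, differs from original
Gen 7: 14 live cells, differs from original
Gen 8: 16 live cells, differs from original
Gen 9: 20 live cells, differs from original
Gen 10: 21 live cells, differs from original
Gen 11: 18 live cells, differs from original
Gen 12: 25 live cells, differs from original
No period found within 12 steps.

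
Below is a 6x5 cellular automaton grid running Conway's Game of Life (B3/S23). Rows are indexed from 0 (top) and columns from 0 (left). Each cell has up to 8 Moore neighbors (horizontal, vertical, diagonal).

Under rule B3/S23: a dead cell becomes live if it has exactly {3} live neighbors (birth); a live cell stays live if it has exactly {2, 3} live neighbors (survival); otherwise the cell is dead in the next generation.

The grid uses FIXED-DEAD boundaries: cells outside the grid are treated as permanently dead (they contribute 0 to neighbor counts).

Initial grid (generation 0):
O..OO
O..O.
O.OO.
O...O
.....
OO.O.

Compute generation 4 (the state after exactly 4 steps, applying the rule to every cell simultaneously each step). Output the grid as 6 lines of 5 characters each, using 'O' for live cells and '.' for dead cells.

Answer: .....
.....
.O.O.
.OO.O
OOOO.
.O...

Derivation:
Simulating step by step:
Generation 0 (given above): 13 live cells
Generation 1: 11 live cells
...OO
O....
O.OOO
.O.O.
OO...
.....
Generation 2: 11 live cells
.....
.OO..
O.OOO
...OO
OOO..
.....
Generation 3: 9 live cells
.....
.OO..
....O
O...O
.OOO.
.O...
Generation 4: 10 live cells
(generation 4 grid is the final answer)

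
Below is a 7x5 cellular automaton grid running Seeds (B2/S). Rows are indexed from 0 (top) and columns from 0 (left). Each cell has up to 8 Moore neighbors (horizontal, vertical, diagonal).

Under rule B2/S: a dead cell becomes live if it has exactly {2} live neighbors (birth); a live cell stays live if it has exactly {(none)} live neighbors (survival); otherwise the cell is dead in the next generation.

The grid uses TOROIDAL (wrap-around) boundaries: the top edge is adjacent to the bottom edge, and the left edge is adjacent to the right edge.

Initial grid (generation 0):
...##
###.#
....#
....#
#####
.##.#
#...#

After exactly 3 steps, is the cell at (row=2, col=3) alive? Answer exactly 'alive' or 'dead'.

Answer: dead

Derivation:
Simulating step by step:
Generation 0 (given above): 18 live cells
Generation 1: 1 live cells
.....
.....
..#..
.....
.....
.....
.....
Generation 2: 0 live cells
.....
.....
.....
.....
.....
.....
.....
Generation 3: 0 live cells
.....
.....
.....
.....
.....
.....
.....

Cell (2,3) at generation 3: 0 -> dead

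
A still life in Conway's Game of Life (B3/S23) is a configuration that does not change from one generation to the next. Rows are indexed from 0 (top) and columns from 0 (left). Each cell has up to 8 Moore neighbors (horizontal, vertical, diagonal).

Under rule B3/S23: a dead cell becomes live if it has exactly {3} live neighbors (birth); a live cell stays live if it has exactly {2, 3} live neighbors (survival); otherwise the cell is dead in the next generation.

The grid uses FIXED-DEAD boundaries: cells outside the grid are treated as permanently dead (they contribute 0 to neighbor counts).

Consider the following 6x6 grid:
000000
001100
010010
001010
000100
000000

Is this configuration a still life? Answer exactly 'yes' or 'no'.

Compute generation 1 and compare to generation 0 (given above):
Generation 1:
000000
001100
010010
001010
000100
000000
The grids are IDENTICAL -> still life.

Answer: yes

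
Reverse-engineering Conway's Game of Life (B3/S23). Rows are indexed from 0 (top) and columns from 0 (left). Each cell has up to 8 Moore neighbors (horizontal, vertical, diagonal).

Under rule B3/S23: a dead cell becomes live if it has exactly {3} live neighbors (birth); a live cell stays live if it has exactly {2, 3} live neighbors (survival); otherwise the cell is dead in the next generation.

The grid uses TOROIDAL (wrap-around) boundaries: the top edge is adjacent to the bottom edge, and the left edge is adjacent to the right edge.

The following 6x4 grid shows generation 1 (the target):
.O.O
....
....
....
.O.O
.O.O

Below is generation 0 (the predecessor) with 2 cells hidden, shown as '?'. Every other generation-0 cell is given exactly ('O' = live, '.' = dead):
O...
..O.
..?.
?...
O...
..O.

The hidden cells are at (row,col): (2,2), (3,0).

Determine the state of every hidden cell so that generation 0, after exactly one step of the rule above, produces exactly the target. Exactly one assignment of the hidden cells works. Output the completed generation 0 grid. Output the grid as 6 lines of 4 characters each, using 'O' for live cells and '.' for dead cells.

Hidden generation-0 cells (in order): (2,2), (3,0).
A hidden cell only influences target cells in its own 3x3 neighborhood. Try each of the 2^2 = 4 assignments, step the completed generation 0 forward once under B3/S23, and compare with the target:
  (2,2)=. (3,0)=. -> step gives (4,1)='.' but target has 'O' -> reject
  (2,2)=. (3,0)=O -> step reproduces the target at every cell -> ACCEPT
  (2,2)=O (3,0)=. -> step gives (1,1)='O' but target has '.' -> reject
  (2,2)=O (3,0)=O -> step gives (1,1)='O' but target has '.' -> reject
Unique solution: (2,2)=dead, (3,0)=live.
Check: live-neighbor counts of every cell in the completed generation 0:
0323
1202
1212
1202
1313
2303
Applying B3/S23 to generation 0 with these counts gives:
.O.O
....
....
....
.O.O
.O.O
which matches the target exactly.

Answer: O...
..O.
....
O...
O...
..O.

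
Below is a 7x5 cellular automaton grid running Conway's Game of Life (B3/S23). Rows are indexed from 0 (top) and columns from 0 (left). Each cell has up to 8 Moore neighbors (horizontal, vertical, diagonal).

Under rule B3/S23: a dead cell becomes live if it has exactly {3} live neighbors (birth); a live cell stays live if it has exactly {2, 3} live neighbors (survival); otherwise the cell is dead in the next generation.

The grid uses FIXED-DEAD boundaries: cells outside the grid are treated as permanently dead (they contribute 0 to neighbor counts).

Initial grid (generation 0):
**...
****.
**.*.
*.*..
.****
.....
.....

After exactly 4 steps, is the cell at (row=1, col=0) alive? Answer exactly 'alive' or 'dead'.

Simulating step by step:
Generation 0 (given above): 15 live cells
Generation 1: 10 live cells
*....
...*.
...*.
*...*
.***.
..**.
.....
Generation 2: 8 live cells
.....
.....
...**
.*..*
.*..*
.*.*.
.....
Generation 3: 9 live cells
.....
.....
...**
..*.*
**.**
..*..
.....
Generation 4: 9 live cells
.....
.....
...**
.**..
.*..*
.***.
.....

Cell (1,0) at generation 4: 0 -> dead

Answer: dead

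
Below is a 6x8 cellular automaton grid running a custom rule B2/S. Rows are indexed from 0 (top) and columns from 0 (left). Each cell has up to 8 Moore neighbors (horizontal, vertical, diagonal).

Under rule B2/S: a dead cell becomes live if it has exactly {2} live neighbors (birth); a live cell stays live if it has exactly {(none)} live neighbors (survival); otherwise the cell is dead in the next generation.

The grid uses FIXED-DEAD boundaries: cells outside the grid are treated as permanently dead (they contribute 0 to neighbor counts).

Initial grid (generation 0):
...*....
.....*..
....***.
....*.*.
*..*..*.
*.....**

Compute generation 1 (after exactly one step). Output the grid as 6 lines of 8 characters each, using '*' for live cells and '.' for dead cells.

Answer: ....*...
...*....
...*...*
........
.*..*...
.*...*..

Derivation:
Simulating step by step:
Generation 0 (given above): 13 live cells
Generation 1: 8 live cells
(generation 1 grid is the final answer)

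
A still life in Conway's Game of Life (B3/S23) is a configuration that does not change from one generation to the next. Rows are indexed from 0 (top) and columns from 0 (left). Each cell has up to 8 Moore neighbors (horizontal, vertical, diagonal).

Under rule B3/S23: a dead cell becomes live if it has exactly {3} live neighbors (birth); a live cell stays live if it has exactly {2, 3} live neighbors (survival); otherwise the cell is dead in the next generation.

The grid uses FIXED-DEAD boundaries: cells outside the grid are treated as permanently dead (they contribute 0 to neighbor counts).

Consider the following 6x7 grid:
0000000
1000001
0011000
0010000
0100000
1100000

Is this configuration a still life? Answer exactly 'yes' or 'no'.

Compute generation 1 and compare to generation 0 (given above):
Generation 1:
0000000
0000000
0111000
0111000
1110000
1100000
Cell (1,0) differs: gen0=1 vs gen1=0 -> NOT a still life.

Answer: no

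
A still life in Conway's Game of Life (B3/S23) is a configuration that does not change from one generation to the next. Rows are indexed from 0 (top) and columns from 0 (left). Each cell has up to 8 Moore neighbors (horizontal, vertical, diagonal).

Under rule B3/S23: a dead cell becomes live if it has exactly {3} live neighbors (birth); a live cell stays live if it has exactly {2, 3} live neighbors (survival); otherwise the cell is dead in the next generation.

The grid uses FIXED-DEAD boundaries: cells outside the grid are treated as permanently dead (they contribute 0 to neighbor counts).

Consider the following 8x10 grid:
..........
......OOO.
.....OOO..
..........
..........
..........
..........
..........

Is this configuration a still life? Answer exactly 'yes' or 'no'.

Compute generation 1 and compare to generation 0 (given above):
Generation 1:
.......O..
.....O..O.
.....O..O.
......O...
..........
..........
..........
..........
Cell (0,7) differs: gen0=0 vs gen1=1 -> NOT a still life.

Answer: no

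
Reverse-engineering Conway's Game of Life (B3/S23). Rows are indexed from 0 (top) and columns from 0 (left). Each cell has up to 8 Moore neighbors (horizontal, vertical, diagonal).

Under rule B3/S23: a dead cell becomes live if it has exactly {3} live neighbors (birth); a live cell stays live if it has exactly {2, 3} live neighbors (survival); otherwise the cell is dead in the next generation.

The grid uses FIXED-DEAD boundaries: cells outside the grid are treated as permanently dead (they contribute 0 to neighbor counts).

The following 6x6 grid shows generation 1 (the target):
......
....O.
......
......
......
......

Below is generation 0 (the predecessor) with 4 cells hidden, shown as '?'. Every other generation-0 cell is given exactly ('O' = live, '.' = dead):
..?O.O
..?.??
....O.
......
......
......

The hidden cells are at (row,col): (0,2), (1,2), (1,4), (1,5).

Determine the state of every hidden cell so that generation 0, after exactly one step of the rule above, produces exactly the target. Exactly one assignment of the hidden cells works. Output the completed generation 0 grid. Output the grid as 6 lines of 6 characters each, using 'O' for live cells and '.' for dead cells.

Answer: ...O.O
......
....O.
......
......
......

Derivation:
Hidden generation-0 cells (in order): (0,2), (1,2), (1,4), (1,5).
A hidden cell only influences target cells in its own 3x3 neighborhood. Try each of the 2^4 = 16 assignments, step the completed generation 0 forward once under B3/S23, and compare with the target:
  (0,2)=. (1,2)=. (1,4)=. (1,5)=. -> step reproduces the target at every cell -> ACCEPT
  (0,2)=. (1,2)=. (1,4)=. (1,5)=O -> step gives (0,4)='O' but target has '.' -> reject
  (0,2)=. (1,2)=. (1,4)=O (1,5)=. -> step gives (0,4)='O' but target has '.' -> reject
  (0,2)=. (1,2)=. (1,4)=O (1,5)=O -> step gives (0,5)='O' but target has '.' -> reject
  (0,2)=. (1,2)=O (1,4)=. (1,5)=. -> step gives (1,3)='O' but target has '.' -> reject
  (0,2)=. (1,2)=O (1,4)=. (1,5)=O -> step gives (0,4)='O' but target has '.' -> reject
  (0,2)=. (1,2)=O (1,4)=O (1,5)=. -> step gives (0,3)='O' but target has '.' -> reject
  (0,2)=. (1,2)=O (1,4)=O (1,5)=O -> step gives (0,3)='O' but target has '.' -> reject
  (0,2)=O (1,2)=. (1,4)=. (1,5)=. -> step gives (1,3)='O' but target has '.' -> reject
  (0,2)=O (1,2)=. (1,4)=. (1,5)=O -> step gives (0,4)='O' but target has '.' -> reject
  (0,2)=O (1,2)=. (1,4)=O (1,5)=. -> step gives (0,3)='O' but target has '.' -> reject
  (0,2)=O (1,2)=. (1,4)=O (1,5)=O -> step gives (0,3)='O' but target has '.' -> reject
  (0,2)=O (1,2)=O (1,4)=. (1,5)=. -> step gives (0,2)='O' but target has '.' -> reject
  (0,2)=O (1,2)=O (1,4)=. (1,5)=O -> step gives (0,2)='O' but target has '.' -> reject
  (0,2)=O (1,2)=O (1,4)=O (1,5)=. -> step gives (0,2)='O' but target has '.' -> reject
  (0,2)=O (1,2)=O (1,4)=O (1,5)=O -> step gives (0,2)='O' but target has '.' -> reject
Unique solution: (0,2)=dead, (1,2)=dead, (1,4)=dead, (1,5)=dead.
Check: live-neighbor counts of every cell in the completed generation 0:
001020
001232
000101
000111
000000
000000
Applying B3/S23 to generation 0 with these counts gives:
......
....O.
......
......
......
......
which matches the target exactly.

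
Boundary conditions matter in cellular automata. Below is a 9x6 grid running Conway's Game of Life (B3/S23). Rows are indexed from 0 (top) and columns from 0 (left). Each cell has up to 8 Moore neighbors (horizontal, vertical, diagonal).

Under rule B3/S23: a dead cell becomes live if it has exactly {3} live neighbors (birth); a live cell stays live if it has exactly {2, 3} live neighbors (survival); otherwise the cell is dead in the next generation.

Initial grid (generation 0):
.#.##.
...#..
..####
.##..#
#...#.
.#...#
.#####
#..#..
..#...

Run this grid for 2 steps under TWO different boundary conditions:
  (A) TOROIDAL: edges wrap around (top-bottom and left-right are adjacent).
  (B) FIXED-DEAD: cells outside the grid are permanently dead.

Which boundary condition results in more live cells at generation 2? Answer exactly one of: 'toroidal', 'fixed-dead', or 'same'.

Answer: toroidal

Derivation:
Under TOROIDAL boundary, generation 2:
..####
.....#
.##..#
..##.#
..##..
##.##.
.##.##
...#.#
###.#.
Population = 27

Under FIXED-DEAD boundary, generation 2:
...##.
..##.#
.##.##
#.##.#
#.####
...#.#
###.#.
......
......
Population = 24

Comparison: toroidal=27, fixed-dead=24 -> toroidal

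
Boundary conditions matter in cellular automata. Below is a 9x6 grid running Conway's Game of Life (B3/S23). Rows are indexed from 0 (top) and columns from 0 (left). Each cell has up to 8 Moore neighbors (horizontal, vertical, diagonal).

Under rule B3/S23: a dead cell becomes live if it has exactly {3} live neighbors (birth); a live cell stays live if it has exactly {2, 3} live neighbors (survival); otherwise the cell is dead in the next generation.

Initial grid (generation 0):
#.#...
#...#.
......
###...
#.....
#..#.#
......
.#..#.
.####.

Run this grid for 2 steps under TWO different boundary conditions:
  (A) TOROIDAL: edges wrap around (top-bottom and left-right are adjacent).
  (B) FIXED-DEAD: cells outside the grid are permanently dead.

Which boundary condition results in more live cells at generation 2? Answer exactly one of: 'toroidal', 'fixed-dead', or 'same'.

Under TOROIDAL boundary, generation 2:
...##.
.#..#.
.....#
##...#
.....#
##..#.
.#..#.
.#.#..
#...#.
Population = 18

Under FIXED-DEAD boundary, generation 2:
......
##....
#.....
#.....
#.....
......
......
.#..##
.####.
Population = 12

Comparison: toroidal=18, fixed-dead=12 -> toroidal

Answer: toroidal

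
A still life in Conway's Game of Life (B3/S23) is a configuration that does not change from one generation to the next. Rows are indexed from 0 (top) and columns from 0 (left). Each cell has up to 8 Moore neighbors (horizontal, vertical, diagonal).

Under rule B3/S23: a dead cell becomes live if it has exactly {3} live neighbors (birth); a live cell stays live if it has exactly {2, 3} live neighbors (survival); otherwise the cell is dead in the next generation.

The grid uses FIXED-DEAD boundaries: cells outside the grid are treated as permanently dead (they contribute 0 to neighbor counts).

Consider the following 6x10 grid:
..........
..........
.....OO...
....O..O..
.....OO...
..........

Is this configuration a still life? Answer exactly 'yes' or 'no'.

Answer: yes

Derivation:
Compute generation 1 and compare to generation 0 (given above):
Generation 1:
..........
..........
.....OO...
....O..O..
.....OO...
..........
The grids are IDENTICAL -> still life.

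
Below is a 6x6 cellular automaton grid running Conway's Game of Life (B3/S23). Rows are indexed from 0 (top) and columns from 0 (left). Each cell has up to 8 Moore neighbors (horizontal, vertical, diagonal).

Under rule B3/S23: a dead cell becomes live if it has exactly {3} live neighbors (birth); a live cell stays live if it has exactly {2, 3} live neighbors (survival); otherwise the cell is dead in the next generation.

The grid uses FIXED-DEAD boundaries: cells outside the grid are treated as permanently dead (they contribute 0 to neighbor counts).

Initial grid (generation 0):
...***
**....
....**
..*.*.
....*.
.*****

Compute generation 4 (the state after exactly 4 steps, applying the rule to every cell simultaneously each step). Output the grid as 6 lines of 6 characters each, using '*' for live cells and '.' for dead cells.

Answer: ......
..*...
.*..*.
***.**
.*.*.*
..***.

Derivation:
Simulating step by step:
Generation 0 (given above): 15 live cells
Generation 1: 12 live cells
....*.
...*..
.*.***
....*.
.*....
..****
Generation 2: 15 live cells
......
..**.*
..**.*
..****
..*..*
..***.
Generation 3: 11 live cells
......
..**..
.*...*
.*...*
.*...*
..***.
Generation 4: 14 live cells
(generation 4 grid is the final answer)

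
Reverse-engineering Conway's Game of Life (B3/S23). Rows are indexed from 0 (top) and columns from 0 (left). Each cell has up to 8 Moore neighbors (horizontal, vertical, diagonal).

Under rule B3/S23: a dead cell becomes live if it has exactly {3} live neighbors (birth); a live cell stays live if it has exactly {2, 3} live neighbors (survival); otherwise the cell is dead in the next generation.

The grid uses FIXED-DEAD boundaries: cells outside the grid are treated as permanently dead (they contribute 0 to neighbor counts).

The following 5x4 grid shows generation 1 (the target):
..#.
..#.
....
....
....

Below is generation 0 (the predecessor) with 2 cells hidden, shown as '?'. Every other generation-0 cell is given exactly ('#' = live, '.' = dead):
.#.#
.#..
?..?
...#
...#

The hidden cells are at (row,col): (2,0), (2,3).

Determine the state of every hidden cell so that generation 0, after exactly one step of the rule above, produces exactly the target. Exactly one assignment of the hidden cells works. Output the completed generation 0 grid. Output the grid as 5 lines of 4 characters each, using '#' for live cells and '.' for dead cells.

Hidden generation-0 cells (in order): (2,0), (2,3).
A hidden cell only influences target cells in its own 3x3 neighborhood. Try each of the 2^2 = 4 assignments, step the completed generation 0 forward once under B3/S23, and compare with the target:
  (2,0)=. (2,3)=. -> step reproduces the target at every cell -> ACCEPT
  (2,0)=. (2,3)=# -> step gives (1,2)='.' but target has '#' -> reject
  (2,0)=# (2,3)=. -> step gives (1,0)='#' but target has '.' -> reject
  (2,0)=# (2,3)=# -> step gives (1,0)='#' but target has '.' -> reject
Unique solution: (2,0)=dead, (2,3)=dead.
Check: live-neighbor counts of every cell in the completed generation 0:
2130
2131
1121
0021
0021
Applying B3/S23 to generation 0 with these counts gives:
..#.
..#.
....
....
....
which matches the target exactly.

Answer: .#.#
.#..
....
...#
...#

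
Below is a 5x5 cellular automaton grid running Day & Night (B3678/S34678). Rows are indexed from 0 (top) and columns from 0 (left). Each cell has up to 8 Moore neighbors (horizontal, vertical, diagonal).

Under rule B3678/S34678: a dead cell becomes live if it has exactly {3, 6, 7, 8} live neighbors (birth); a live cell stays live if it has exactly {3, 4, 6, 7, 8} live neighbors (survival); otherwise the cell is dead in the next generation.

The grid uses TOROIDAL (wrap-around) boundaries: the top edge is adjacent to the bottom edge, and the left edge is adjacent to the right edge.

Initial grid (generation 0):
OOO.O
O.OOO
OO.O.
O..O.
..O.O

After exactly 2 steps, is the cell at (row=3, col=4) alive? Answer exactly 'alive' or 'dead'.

Simulating step by step:
Generation 0 (given above): 15 live cells
Generation 1: 13 live cells
..OO.
OO..O
OO.OO
O..O.
..O.O
Generation 2: 13 live cells
..OO.
.O...
OO.OO
O..OO
.OO.O

Cell (3,4) at generation 2: 1 -> alive

Answer: alive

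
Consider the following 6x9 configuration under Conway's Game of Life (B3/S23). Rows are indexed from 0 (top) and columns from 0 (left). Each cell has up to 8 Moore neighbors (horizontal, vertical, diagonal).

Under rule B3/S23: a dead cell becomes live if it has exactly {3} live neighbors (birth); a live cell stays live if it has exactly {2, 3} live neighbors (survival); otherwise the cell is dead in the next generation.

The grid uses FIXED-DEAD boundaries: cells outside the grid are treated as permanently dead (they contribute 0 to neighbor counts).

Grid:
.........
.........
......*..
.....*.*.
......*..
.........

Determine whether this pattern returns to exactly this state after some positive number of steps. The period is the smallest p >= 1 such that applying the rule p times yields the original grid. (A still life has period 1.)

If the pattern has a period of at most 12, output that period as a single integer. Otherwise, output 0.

Simulating and comparing each generation to the original:
Gen 0 (original, given above): 4 live cells
Gen 1: 4 live cells, MATCHES original -> period = 1

Answer: 1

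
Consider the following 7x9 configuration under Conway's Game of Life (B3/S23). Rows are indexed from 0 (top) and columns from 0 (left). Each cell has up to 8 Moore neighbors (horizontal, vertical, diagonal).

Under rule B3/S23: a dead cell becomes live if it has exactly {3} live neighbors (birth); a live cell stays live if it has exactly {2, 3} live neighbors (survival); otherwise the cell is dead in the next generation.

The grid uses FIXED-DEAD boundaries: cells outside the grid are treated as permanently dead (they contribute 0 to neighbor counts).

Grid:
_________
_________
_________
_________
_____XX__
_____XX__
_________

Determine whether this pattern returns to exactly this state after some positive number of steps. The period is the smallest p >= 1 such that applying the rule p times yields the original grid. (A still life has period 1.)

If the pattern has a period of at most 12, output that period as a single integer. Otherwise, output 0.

Answer: 1

Derivation:
Simulating and comparing each generation to the original:
Gen 0 (original, given above): 4 live cells
Gen 1: 4 live cells, MATCHES original -> period = 1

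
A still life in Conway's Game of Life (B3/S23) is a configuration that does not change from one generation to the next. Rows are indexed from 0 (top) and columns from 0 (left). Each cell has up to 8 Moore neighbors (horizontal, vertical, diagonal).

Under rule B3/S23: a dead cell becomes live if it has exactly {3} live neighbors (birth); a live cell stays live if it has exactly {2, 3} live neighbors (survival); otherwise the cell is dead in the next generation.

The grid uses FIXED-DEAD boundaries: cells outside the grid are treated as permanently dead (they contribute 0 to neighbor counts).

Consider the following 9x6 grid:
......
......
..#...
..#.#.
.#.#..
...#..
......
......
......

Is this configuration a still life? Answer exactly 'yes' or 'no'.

Compute generation 1 and compare to generation 0 (given above):
Generation 1:
......
......
...#..
.##...
...##.
..#...
......
......
......
Cell (2,2) differs: gen0=1 vs gen1=0 -> NOT a still life.

Answer: no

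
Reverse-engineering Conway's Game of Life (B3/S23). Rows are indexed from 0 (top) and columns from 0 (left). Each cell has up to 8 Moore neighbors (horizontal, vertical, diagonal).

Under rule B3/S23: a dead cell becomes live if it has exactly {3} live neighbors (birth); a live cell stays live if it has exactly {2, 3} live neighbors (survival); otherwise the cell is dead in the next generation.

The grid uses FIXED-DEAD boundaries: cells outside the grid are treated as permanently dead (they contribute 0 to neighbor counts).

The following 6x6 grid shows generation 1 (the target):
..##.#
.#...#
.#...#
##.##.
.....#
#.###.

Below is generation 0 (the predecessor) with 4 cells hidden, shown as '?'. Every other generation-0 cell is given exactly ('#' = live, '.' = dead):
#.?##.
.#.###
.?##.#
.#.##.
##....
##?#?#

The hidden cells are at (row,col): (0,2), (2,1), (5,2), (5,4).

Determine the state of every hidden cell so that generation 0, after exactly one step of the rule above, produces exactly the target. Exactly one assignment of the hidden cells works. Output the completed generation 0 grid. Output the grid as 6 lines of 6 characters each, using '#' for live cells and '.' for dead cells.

Answer: #..##.
.#.###
..##.#
.#.##.
##....
######

Derivation:
Hidden generation-0 cells (in order): (0,2), (2,1), (5,2), (5,4).
A hidden cell only influences target cells in its own 3x3 neighborhood. Try each of the 2^4 = 16 assignments, step the completed generation 0 forward once under B3/S23, and compare with the target:
  (0,2)=. (2,1)=. (5,2)=. (5,4)=. -> step gives (4,3)='#' but target has '.' -> reject
  (0,2)=. (2,1)=. (5,2)=. (5,4)=# -> step gives (5,1)='#' but target has '.' -> reject
  (0,2)=. (2,1)=. (5,2)=# (5,4)=. -> step gives (4,5)='.' but target has '#' -> reject
  (0,2)=. (2,1)=. (5,2)=# (5,4)=# -> step reproduces the target at every cell -> ACCEPT
  (0,2)=. (2,1)=# (5,2)=. (5,4)=. -> step gives (1,0)='#' but target has '.' -> reject
  (0,2)=. (2,1)=# (5,2)=. (5,4)=# -> step gives (1,0)='#' but target has '.' -> reject
  (0,2)=. (2,1)=# (5,2)=# (5,4)=. -> step gives (1,0)='#' but target has '.' -> reject
  (0,2)=. (2,1)=# (5,2)=# (5,4)=# -> step gives (1,0)='#' but target has '.' -> reject
  (0,2)=# (2,1)=. (5,2)=. (5,4)=. -> step gives (0,1)='#' but target has '.' -> reject
  (0,2)=# (2,1)=. (5,2)=. (5,4)=# -> step gives (0,1)='#' but target has '.' -> reject
  (0,2)=# (2,1)=. (5,2)=# (5,4)=. -> step gives (0,1)='#' but target has '.' -> reject
  (0,2)=# (2,1)=. (5,2)=# (5,4)=# -> step gives (0,1)='#' but target has '.' -> reject
  (0,2)=# (2,1)=# (5,2)=. (5,4)=. -> step gives (0,1)='#' but target has '.' -> reject
  (0,2)=# (2,1)=# (5,2)=. (5,4)=# -> step gives (0,1)='#' but target has '.' -> reject
  (0,2)=# (2,1)=# (5,2)=# (5,4)=. -> step gives (0,1)='#' but target has '.' -> reject
  (0,2)=# (2,1)=# (5,2)=# (5,4)=# -> step gives (0,1)='#' but target has '.' -> reject
Unique solution: (0,2)=dead, (2,1)=dead, (5,2)=live, (5,4)=live.
Check: live-neighbor counts of every cell in the completed generation 0:
123343
225563
235573
335332
456553
343221
Applying B3/S23 to generation 0 with these counts gives:
..##.#
.#...#
.#...#
##.##.
.....#
#.###.
which matches the target exactly.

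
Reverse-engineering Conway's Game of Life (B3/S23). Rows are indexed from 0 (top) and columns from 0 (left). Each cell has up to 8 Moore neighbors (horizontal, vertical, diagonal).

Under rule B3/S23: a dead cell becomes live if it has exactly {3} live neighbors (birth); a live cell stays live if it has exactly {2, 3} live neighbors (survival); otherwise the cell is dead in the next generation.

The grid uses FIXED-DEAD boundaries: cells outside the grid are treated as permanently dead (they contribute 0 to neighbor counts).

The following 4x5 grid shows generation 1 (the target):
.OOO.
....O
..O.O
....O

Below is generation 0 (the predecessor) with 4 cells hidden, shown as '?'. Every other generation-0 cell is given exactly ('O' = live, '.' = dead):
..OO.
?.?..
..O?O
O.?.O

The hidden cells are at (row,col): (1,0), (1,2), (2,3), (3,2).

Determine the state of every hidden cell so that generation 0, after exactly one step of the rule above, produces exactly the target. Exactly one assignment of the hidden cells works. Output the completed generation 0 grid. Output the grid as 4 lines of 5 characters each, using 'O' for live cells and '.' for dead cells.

Hidden generation-0 cells (in order): (1,0), (1,2), (2,3), (3,2).
A hidden cell only influences target cells in its own 3x3 neighborhood. Try each of the 2^4 = 16 assignments, step the completed generation 0 forward once under B3/S23, and compare with the target:
  (1,0)=. (1,2)=. (2,3)=. (3,2)=. -> step gives (0,1)='.' but target has 'O' -> reject
  (1,0)=. (1,2)=. (2,3)=. (3,2)=O -> step gives (0,1)='.' but target has 'O' -> reject
  (1,0)=. (1,2)=. (2,3)=O (3,2)=. -> step gives (0,1)='.' but target has 'O' -> reject
  (1,0)=. (1,2)=. (2,3)=O (3,2)=O -> step gives (0,1)='.' but target has 'O' -> reject
  (1,0)=. (1,2)=O (2,3)=. (3,2)=. -> step gives (0,1)='.' but target has 'O' -> reject
  (1,0)=. (1,2)=O (2,3)=. (3,2)=O -> step gives (0,1)='.' but target has 'O' -> reject
  (1,0)=. (1,2)=O (2,3)=O (3,2)=. -> step gives (0,1)='.' but target has 'O' -> reject
  (1,0)=. (1,2)=O (2,3)=O (3,2)=O -> step gives (0,1)='.' but target has 'O' -> reject
  (1,0)=O (1,2)=. (2,3)=. (3,2)=. -> step gives (0,1)='.' but target has 'O' -> reject
  (1,0)=O (1,2)=. (2,3)=. (3,2)=O -> step gives (0,1)='.' but target has 'O' -> reject
  (1,0)=O (1,2)=. (2,3)=O (3,2)=. -> step gives (0,1)='.' but target has 'O' -> reject
  (1,0)=O (1,2)=. (2,3)=O (3,2)=O -> step gives (0,1)='.' but target has 'O' -> reject
  (1,0)=O (1,2)=O (2,3)=. (3,2)=. -> step gives (1,2)='O' but target has '.' -> reject
  (1,0)=O (1,2)=O (2,3)=. (3,2)=O -> step gives (1,2)='O' but target has '.' -> reject
  (1,0)=O (1,2)=O (2,3)=O (3,2)=. -> step reproduces the target at every cell -> ACCEPT
  (1,0)=O (1,2)=O (2,3)=O (3,2)=O -> step gives (3,1)='O' but target has '.' -> reject
Unique solution: (1,0)=live, (1,2)=live, (2,3)=live, (3,2)=dead.
Check: live-neighbor counts of every cell in the completed generation 0:
13221
04463
24242
02242
Applying B3/S23 to generation 0 with these counts gives:
.OOO.
....O
..O.O
....O
which matches the target exactly.

Answer: ..OO.
O.O..
..OOO
O...O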